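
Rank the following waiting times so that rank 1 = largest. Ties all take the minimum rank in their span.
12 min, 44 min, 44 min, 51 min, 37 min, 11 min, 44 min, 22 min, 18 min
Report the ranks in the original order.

8, 2, 2, 1, 5, 9, 2, 6, 7

Sorted (descending): 51, 44, 44, 44, 37, 22, 18, 12, 11
The 3 values of 44 occupy positions 2–4 → each gets rank 2.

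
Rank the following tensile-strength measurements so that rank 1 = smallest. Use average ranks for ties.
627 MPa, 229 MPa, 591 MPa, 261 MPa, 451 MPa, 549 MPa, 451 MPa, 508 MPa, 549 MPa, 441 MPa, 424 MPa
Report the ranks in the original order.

Sorted (ascending): 229, 261, 424, 441, 451, 451, 508, 549, 549, 591, 627
The 2 values of 451 occupy positions 5–6 → average rank (5+6)/2 = 5.5.
The 2 values of 549 occupy positions 8–9 → average rank (8+9)/2 = 8.5.

11, 1, 10, 2, 5.5, 8.5, 5.5, 7, 8.5, 4, 3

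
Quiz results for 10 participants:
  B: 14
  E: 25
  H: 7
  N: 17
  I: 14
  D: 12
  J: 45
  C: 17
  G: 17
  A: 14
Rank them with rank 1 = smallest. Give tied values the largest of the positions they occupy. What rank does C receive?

8

Sorted (ascending): 7, 12, 14, 14, 14, 17, 17, 17, 25, 45
The 3 values of 14 occupy positions 3–5 → each gets rank 5.
The 3 values of 17 occupy positions 6–8 → each gets rank 8.
C has value 17 → rank 8.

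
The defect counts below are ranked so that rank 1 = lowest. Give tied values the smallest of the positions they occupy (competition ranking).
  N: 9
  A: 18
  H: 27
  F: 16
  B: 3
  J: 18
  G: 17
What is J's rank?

5

Sorted (ascending): 3, 9, 16, 17, 18, 18, 27
The 2 values of 18 occupy positions 5–6 → each gets rank 5.
J has value 18 → rank 5.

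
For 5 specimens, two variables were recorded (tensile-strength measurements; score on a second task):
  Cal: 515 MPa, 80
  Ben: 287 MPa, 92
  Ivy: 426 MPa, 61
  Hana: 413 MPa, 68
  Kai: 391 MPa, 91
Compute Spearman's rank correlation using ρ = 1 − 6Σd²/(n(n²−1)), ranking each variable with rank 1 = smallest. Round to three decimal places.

-0.700

Ranks of variable 1: 5, 1, 4, 3, 2
Ranks of variable 2: 3, 5, 1, 2, 4
d = r₁ − r₂: 2, -4, 3, 1, -2
d²: 4, 16, 9, 1, 4; Σd² = 34
ρ = 1 − 6·34/(5·24) = 1 − 204/120 = -0.700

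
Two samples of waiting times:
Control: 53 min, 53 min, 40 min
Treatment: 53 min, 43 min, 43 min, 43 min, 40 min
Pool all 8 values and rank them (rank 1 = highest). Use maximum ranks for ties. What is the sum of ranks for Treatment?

29

Sorted (descending): 53, 53, 53, 43, 43, 43, 40, 40
The 3 values of 53 occupy positions 1–3 → each gets rank 3.
The 3 values of 43 occupy positions 4–6 → each gets rank 6.
The 2 values of 40 occupy positions 7–8 → each gets rank 8.
Treatment values → pooled ranks: 53→3, 43→6, 43→6, 43→6, 40→8
Rank sum = 3 + 6 + 6 + 6 + 8 = 29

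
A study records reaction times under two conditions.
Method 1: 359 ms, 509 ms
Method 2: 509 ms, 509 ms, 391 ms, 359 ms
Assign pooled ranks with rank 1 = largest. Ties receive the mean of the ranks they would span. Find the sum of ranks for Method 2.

13.5

Sorted (descending): 509, 509, 509, 391, 359, 359
The 3 values of 509 occupy positions 1–3 → average rank 2.
The 2 values of 359 occupy positions 5–6 → average rank (5+6)/2 = 5.5.
Method 2 values → pooled ranks: 509→2, 509→2, 391→4, 359→5.5
Rank sum = 2 + 2 + 4 + 5.5 = 13.5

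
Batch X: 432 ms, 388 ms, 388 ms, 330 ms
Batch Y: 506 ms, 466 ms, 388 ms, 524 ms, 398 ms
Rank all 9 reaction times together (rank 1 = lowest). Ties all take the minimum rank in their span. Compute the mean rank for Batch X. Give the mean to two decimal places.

2.75

Sorted (ascending): 330, 388, 388, 388, 398, 432, 466, 506, 524
The 3 values of 388 occupy positions 2–4 → each gets rank 2.
Batch X values → pooled ranks: 432→6, 388→2, 388→2, 330→1
Mean rank = (6 + 2 + 2 + 1) / 4 = 2.75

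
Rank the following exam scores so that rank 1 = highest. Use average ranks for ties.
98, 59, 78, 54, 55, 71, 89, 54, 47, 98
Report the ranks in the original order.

Sorted (descending): 98, 98, 89, 78, 71, 59, 55, 54, 54, 47
The 2 values of 98 occupy positions 1–2 → average rank (1+2)/2 = 1.5.
The 2 values of 54 occupy positions 8–9 → average rank (8+9)/2 = 8.5.

1.5, 6, 4, 8.5, 7, 5, 3, 8.5, 10, 1.5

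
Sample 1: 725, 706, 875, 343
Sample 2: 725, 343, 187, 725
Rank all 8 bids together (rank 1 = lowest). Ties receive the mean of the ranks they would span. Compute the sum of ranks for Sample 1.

20.5

Sorted (ascending): 187, 343, 343, 706, 725, 725, 725, 875
The 2 values of 343 occupy positions 2–3 → average rank (2+3)/2 = 2.5.
The 3 values of 725 occupy positions 5–7 → average rank 6.
Sample 1 values → pooled ranks: 725→6, 706→4, 875→8, 343→2.5
Rank sum = 6 + 4 + 8 + 2.5 = 20.5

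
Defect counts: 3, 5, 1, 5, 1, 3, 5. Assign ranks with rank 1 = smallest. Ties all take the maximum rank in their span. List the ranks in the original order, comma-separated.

Sorted (ascending): 1, 1, 3, 3, 5, 5, 5
The 2 values of 1 occupy positions 1–2 → each gets rank 2.
The 2 values of 3 occupy positions 3–4 → each gets rank 4.
The 3 values of 5 occupy positions 5–7 → each gets rank 7.

4, 7, 2, 7, 2, 4, 7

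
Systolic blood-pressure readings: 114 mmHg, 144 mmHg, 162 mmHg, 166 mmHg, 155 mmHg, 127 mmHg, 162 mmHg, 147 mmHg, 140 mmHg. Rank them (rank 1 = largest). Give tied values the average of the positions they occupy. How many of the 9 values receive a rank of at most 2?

Sorted (descending): 166, 162, 162, 155, 147, 144, 140, 127, 114
The 2 values of 162 occupy positions 2–3 → average rank (2+3)/2 = 2.5.
Ranks ≤ 2: {1} → 1 value.

1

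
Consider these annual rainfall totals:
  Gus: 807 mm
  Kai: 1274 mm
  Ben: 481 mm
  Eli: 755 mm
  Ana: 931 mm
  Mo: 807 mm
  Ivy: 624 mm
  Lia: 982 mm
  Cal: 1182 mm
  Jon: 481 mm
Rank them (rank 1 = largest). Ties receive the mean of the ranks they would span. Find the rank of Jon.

9.5

Sorted (descending): 1274, 1182, 982, 931, 807, 807, 755, 624, 481, 481
The 2 values of 807 occupy positions 5–6 → average rank (5+6)/2 = 5.5.
The 2 values of 481 occupy positions 9–10 → average rank (9+10)/2 = 9.5.
Jon has value 481 mm → rank 9.5.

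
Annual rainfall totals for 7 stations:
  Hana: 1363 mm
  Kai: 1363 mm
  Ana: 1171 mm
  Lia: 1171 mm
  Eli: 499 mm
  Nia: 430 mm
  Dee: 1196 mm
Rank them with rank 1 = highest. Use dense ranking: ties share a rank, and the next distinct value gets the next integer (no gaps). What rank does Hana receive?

Sorted (descending): 1363, 1363, 1196, 1171, 1171, 499, 430
The 2 values of 1363 share dense rank 1.
The 2 values of 1171 share dense rank 3.
Remaining distinct values take the next consecutive integers.
Hana has value 1363 mm → rank 1.

1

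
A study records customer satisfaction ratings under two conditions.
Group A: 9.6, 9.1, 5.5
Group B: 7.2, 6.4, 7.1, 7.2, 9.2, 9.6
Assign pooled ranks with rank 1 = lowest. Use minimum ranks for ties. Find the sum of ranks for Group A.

Sorted (ascending): 5.5, 6.4, 7.1, 7.2, 7.2, 9.1, 9.2, 9.6, 9.6
The 2 values of 7.2 occupy positions 4–5 → each gets rank 4.
The 2 values of 9.6 occupy positions 8–9 → each gets rank 8.
Group A values → pooled ranks: 9.6→8, 9.1→6, 5.5→1
Rank sum = 8 + 6 + 1 = 15

15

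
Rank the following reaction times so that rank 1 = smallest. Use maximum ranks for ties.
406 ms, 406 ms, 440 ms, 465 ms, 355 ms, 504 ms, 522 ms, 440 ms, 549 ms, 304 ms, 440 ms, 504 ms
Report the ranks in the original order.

4, 4, 7, 8, 2, 10, 11, 7, 12, 1, 7, 10

Sorted (ascending): 304, 355, 406, 406, 440, 440, 440, 465, 504, 504, 522, 549
The 2 values of 406 occupy positions 3–4 → each gets rank 4.
The 3 values of 440 occupy positions 5–7 → each gets rank 7.
The 2 values of 504 occupy positions 9–10 → each gets rank 10.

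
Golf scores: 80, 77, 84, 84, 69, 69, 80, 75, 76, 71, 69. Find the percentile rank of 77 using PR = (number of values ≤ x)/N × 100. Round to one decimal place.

63.6

N = 11.
Strictly below 77: 6. Equal to 77: 1.
PR = 7/11 × 100 = 63.6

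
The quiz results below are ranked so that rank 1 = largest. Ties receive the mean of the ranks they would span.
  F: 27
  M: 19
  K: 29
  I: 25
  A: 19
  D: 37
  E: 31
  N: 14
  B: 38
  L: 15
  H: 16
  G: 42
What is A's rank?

Sorted (descending): 42, 38, 37, 31, 29, 27, 25, 19, 19, 16, 15, 14
The 2 values of 19 occupy positions 8–9 → average rank (8+9)/2 = 8.5.
A has value 19 → rank 8.5.

8.5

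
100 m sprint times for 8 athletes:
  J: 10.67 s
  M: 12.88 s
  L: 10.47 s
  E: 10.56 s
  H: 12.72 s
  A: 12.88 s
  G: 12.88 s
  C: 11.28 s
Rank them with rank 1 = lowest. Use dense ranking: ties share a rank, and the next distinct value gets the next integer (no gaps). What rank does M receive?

6

Sorted (ascending): 10.47, 10.56, 10.67, 11.28, 12.72, 12.88, 12.88, 12.88
The 3 values of 12.88 share dense rank 6.
Remaining distinct values take the next consecutive integers.
M has value 12.88 s → rank 6.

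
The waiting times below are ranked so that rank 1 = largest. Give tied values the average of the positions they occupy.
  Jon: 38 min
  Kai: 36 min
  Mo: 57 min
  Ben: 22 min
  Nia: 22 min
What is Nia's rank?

Sorted (descending): 57, 38, 36, 22, 22
The 2 values of 22 occupy positions 4–5 → average rank (4+5)/2 = 4.5.
Nia has value 22 min → rank 4.5.

4.5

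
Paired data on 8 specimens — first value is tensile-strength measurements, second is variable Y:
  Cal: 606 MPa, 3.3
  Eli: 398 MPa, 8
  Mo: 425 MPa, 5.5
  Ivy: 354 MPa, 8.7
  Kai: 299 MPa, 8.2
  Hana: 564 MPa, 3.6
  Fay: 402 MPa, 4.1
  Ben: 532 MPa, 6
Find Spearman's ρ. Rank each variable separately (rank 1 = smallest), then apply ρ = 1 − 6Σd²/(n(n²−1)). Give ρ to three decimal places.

-0.881

Ranks of variable 1: 8, 3, 5, 2, 1, 7, 4, 6
Ranks of variable 2: 1, 6, 4, 8, 7, 2, 3, 5
d = r₁ − r₂: 7, -3, 1, -6, -6, 5, 1, 1
d²: 49, 9, 1, 36, 36, 25, 1, 1; Σd² = 158
ρ = 1 − 6·158/(8·63) = 1 − 948/504 = -0.881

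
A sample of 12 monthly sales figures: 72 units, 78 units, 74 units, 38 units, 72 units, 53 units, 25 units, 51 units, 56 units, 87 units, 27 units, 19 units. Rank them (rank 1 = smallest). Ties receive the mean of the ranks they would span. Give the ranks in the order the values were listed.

Sorted (ascending): 19, 25, 27, 38, 51, 53, 56, 72, 72, 74, 78, 87
The 2 values of 72 occupy positions 8–9 → average rank (8+9)/2 = 8.5.

8.5, 11, 10, 4, 8.5, 6, 2, 5, 7, 12, 3, 1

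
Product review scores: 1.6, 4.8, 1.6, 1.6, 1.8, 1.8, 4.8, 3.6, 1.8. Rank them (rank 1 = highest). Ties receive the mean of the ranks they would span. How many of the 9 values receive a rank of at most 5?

6

Sorted (descending): 4.8, 4.8, 3.6, 1.8, 1.8, 1.8, 1.6, 1.6, 1.6
The 2 values of 4.8 occupy positions 1–2 → average rank (1+2)/2 = 1.5.
The 3 values of 1.8 occupy positions 4–6 → average rank 5.
The 3 values of 1.6 occupy positions 7–9 → average rank 8.
Ranks ≤ 5: {1.5, 1.5, 3, 5, 5, 5} → 6 values.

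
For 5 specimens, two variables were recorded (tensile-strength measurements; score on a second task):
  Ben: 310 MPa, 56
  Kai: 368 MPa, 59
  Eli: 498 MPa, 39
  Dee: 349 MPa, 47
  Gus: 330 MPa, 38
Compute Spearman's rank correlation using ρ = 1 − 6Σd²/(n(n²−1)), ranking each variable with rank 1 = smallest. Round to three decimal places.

Ranks of variable 1: 1, 4, 5, 3, 2
Ranks of variable 2: 4, 5, 2, 3, 1
d = r₁ − r₂: -3, -1, 3, 0, 1
d²: 9, 1, 9, 0, 1; Σd² = 20
ρ = 1 − 6·20/(5·24) = 1 − 120/120 = 0.000

0.000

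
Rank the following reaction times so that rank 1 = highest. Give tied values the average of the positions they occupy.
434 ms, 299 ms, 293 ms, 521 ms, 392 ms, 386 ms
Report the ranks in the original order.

2, 5, 6, 1, 3, 4

Sorted (descending): 521, 434, 392, 386, 299, 293
No ties — each value takes its position as its rank.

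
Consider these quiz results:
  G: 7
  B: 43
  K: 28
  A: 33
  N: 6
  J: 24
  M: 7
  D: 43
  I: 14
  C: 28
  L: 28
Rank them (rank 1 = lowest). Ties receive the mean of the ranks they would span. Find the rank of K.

7

Sorted (ascending): 6, 7, 7, 14, 24, 28, 28, 28, 33, 43, 43
The 2 values of 7 occupy positions 2–3 → average rank (2+3)/2 = 2.5.
The 3 values of 28 occupy positions 6–8 → average rank 7.
The 2 values of 43 occupy positions 10–11 → average rank (10+11)/2 = 10.5.
K has value 28 → rank 7.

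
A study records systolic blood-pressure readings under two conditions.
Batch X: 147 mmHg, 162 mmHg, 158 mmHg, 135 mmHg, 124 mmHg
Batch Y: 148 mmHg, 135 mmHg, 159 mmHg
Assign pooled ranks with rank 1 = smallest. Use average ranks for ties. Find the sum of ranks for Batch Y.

14.5

Sorted (ascending): 124, 135, 135, 147, 148, 158, 159, 162
The 2 values of 135 occupy positions 2–3 → average rank (2+3)/2 = 2.5.
Batch Y values → pooled ranks: 148→5, 135→2.5, 159→7
Rank sum = 5 + 2.5 + 7 = 14.5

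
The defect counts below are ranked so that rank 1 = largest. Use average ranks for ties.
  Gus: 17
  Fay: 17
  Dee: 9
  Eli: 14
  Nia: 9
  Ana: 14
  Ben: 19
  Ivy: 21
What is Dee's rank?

7.5

Sorted (descending): 21, 19, 17, 17, 14, 14, 9, 9
The 2 values of 17 occupy positions 3–4 → average rank (3+4)/2 = 3.5.
The 2 values of 14 occupy positions 5–6 → average rank (5+6)/2 = 5.5.
The 2 values of 9 occupy positions 7–8 → average rank (7+8)/2 = 7.5.
Dee has value 9 → rank 7.5.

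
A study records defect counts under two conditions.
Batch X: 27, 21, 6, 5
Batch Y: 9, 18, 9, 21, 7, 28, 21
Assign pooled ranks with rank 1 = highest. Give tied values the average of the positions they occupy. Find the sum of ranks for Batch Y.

39

Sorted (descending): 28, 27, 21, 21, 21, 18, 9, 9, 7, 6, 5
The 3 values of 21 occupy positions 3–5 → average rank 4.
The 2 values of 9 occupy positions 7–8 → average rank (7+8)/2 = 7.5.
Batch Y values → pooled ranks: 9→7.5, 18→6, 9→7.5, 21→4, 7→9, 28→1, 21→4
Rank sum = 7.5 + 6 + 7.5 + 4 + 9 + 1 + 4 = 39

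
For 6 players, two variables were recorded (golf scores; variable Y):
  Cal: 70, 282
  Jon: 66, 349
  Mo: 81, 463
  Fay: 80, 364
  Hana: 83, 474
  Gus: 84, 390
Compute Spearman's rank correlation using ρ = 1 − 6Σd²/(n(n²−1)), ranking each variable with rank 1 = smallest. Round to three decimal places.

0.771

Ranks of variable 1: 2, 1, 4, 3, 5, 6
Ranks of variable 2: 1, 2, 5, 3, 6, 4
d = r₁ − r₂: 1, -1, -1, 0, -1, 2
d²: 1, 1, 1, 0, 1, 4; Σd² = 8
ρ = 1 − 6·8/(6·35) = 1 − 48/210 = 0.771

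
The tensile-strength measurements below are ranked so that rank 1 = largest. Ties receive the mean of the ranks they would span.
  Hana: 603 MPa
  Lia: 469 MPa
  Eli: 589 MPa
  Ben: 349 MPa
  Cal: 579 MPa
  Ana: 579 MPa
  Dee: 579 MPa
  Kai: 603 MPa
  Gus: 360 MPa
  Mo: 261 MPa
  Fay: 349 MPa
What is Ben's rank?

Sorted (descending): 603, 603, 589, 579, 579, 579, 469, 360, 349, 349, 261
The 2 values of 603 occupy positions 1–2 → average rank (1+2)/2 = 1.5.
The 3 values of 579 occupy positions 4–6 → average rank 5.
The 2 values of 349 occupy positions 9–10 → average rank (9+10)/2 = 9.5.
Ben has value 349 MPa → rank 9.5.

9.5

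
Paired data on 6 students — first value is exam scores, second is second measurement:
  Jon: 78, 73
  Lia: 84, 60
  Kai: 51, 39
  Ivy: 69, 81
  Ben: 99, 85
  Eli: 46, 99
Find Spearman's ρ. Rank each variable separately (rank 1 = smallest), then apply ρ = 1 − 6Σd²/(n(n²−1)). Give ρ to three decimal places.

-0.086

Ranks of variable 1: 4, 5, 2, 3, 6, 1
Ranks of variable 2: 3, 2, 1, 4, 5, 6
d = r₁ − r₂: 1, 3, 1, -1, 1, -5
d²: 1, 9, 1, 1, 1, 25; Σd² = 38
ρ = 1 − 6·38/(6·35) = 1 − 228/210 = -0.086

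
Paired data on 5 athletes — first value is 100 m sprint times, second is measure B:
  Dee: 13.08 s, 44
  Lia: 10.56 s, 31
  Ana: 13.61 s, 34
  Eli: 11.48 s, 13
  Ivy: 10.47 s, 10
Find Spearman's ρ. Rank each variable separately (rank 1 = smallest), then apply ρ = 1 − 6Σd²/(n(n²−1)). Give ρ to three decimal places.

Ranks of variable 1: 4, 2, 5, 3, 1
Ranks of variable 2: 5, 3, 4, 2, 1
d = r₁ − r₂: -1, -1, 1, 1, 0
d²: 1, 1, 1, 1, 0; Σd² = 4
ρ = 1 − 6·4/(5·24) = 1 − 24/120 = 0.800

0.800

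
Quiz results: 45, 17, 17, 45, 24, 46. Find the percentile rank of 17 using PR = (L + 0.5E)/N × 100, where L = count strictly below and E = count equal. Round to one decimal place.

N = 6.
Strictly below 17: 0. Equal to 17: 2.
PR = (0 + 0.5·2)/6 × 100 = 16.7

16.7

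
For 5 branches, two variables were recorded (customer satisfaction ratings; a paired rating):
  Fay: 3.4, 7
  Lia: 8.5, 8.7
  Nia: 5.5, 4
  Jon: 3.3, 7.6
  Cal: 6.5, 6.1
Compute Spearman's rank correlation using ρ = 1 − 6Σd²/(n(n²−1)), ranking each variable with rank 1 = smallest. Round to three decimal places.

0.100

Ranks of variable 1: 2, 5, 3, 1, 4
Ranks of variable 2: 3, 5, 1, 4, 2
d = r₁ − r₂: -1, 0, 2, -3, 2
d²: 1, 0, 4, 9, 4; Σd² = 18
ρ = 1 − 6·18/(5·24) = 1 − 108/120 = 0.100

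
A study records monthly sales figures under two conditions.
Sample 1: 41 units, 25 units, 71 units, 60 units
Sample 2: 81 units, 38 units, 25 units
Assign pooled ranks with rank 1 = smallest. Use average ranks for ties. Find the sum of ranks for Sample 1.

Sorted (ascending): 25, 25, 38, 41, 60, 71, 81
The 2 values of 25 occupy positions 1–2 → average rank (1+2)/2 = 1.5.
Sample 1 values → pooled ranks: 41→4, 25→1.5, 71→6, 60→5
Rank sum = 4 + 1.5 + 6 + 5 = 16.5

16.5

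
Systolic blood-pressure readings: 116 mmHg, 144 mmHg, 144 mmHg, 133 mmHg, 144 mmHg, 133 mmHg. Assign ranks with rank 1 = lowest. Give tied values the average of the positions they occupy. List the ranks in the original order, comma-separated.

1, 5, 5, 2.5, 5, 2.5

Sorted (ascending): 116, 133, 133, 144, 144, 144
The 2 values of 133 occupy positions 2–3 → average rank (2+3)/2 = 2.5.
The 3 values of 144 occupy positions 4–6 → average rank 5.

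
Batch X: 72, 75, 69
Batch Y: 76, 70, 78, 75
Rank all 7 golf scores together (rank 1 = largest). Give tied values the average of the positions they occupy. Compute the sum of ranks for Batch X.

Sorted (descending): 78, 76, 75, 75, 72, 70, 69
The 2 values of 75 occupy positions 3–4 → average rank (3+4)/2 = 3.5.
Batch X values → pooled ranks: 72→5, 75→3.5, 69→7
Rank sum = 5 + 3.5 + 7 = 15.5

15.5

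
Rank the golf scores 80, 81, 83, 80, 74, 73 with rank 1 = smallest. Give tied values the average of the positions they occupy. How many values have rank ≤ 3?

2

Sorted (ascending): 73, 74, 80, 80, 81, 83
The 2 values of 80 occupy positions 3–4 → average rank (3+4)/2 = 3.5.
Ranks ≤ 3: {1, 2} → 2 values.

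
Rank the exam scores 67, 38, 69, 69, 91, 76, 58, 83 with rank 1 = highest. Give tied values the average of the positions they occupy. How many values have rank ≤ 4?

3

Sorted (descending): 91, 83, 76, 69, 69, 67, 58, 38
The 2 values of 69 occupy positions 4–5 → average rank (4+5)/2 = 4.5.
Ranks ≤ 4: {1, 2, 3} → 3 values.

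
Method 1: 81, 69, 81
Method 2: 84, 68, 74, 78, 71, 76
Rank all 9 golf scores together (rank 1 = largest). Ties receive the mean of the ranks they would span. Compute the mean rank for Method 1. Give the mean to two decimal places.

Sorted (descending): 84, 81, 81, 78, 76, 74, 71, 69, 68
The 2 values of 81 occupy positions 2–3 → average rank (2+3)/2 = 2.5.
Method 1 values → pooled ranks: 81→2.5, 69→8, 81→2.5
Mean rank = (2.5 + 8 + 2.5) / 3 = 4.33

4.33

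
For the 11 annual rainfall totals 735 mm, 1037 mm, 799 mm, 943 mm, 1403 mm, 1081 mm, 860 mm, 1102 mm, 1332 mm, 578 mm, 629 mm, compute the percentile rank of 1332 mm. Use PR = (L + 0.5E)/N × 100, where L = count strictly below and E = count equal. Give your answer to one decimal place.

N = 11.
Strictly below 1332: 9. Equal to 1332: 1.
PR = (9 + 0.5·1)/11 × 100 = 86.4

86.4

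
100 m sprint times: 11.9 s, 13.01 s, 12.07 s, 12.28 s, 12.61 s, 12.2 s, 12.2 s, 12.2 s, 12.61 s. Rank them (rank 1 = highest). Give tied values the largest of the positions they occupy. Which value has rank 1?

Sorted (descending): 13.01, 12.61, 12.61, 12.28, 12.2, 12.2, 12.2, 12.07, 11.9
The 2 values of 12.61 occupy positions 2–3 → each gets rank 3.
The 3 values of 12.2 occupy positions 5–7 → each gets rank 7.
Rank 1 → value 13.01.

13.01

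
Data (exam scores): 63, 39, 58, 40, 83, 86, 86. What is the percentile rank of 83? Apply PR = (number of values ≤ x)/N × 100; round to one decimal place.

71.4

N = 7.
Strictly below 83: 4. Equal to 83: 1.
PR = 5/7 × 100 = 71.4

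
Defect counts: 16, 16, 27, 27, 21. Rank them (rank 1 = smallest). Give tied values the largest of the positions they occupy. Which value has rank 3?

21

Sorted (ascending): 16, 16, 21, 27, 27
The 2 values of 16 occupy positions 1–2 → each gets rank 2.
The 2 values of 27 occupy positions 4–5 → each gets rank 5.
Rank 3 → value 21.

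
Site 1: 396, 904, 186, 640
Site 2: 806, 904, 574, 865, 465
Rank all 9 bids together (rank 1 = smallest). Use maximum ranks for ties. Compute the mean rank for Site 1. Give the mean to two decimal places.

4.25

Sorted (ascending): 186, 396, 465, 574, 640, 806, 865, 904, 904
The 2 values of 904 occupy positions 8–9 → each gets rank 9.
Site 1 values → pooled ranks: 396→2, 904→9, 186→1, 640→5
Mean rank = (2 + 9 + 1 + 5) / 4 = 4.25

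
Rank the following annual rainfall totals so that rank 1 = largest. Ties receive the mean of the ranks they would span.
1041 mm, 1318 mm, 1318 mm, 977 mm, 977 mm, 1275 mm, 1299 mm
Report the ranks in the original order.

5, 1.5, 1.5, 6.5, 6.5, 4, 3

Sorted (descending): 1318, 1318, 1299, 1275, 1041, 977, 977
The 2 values of 1318 occupy positions 1–2 → average rank (1+2)/2 = 1.5.
The 2 values of 977 occupy positions 6–7 → average rank (6+7)/2 = 6.5.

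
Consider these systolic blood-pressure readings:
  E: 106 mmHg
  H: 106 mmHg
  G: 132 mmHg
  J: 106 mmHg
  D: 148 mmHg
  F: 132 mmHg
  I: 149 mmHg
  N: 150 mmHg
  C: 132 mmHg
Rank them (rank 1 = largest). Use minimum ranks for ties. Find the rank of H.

Sorted (descending): 150, 149, 148, 132, 132, 132, 106, 106, 106
The 3 values of 132 occupy positions 4–6 → each gets rank 4.
The 3 values of 106 occupy positions 7–9 → each gets rank 7.
H has value 106 mmHg → rank 7.

7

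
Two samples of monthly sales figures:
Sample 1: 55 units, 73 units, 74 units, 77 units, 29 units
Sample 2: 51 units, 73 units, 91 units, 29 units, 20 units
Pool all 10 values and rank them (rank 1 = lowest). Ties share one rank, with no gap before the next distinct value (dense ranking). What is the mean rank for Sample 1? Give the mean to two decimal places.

4.80

Sorted (ascending): 20, 29, 29, 51, 55, 73, 73, 74, 77, 91
The 2 values of 29 share dense rank 2.
The 2 values of 73 share dense rank 5.
Remaining distinct values take the next consecutive integers.
Sample 1 values → pooled ranks: 55→4, 73→5, 74→6, 77→7, 29→2
Mean rank = (4 + 5 + 6 + 7 + 2) / 5 = 4.80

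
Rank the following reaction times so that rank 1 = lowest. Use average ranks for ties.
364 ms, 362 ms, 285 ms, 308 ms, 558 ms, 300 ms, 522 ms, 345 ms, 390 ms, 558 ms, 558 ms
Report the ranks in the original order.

6, 5, 1, 3, 10, 2, 8, 4, 7, 10, 10

Sorted (ascending): 285, 300, 308, 345, 362, 364, 390, 522, 558, 558, 558
The 3 values of 558 occupy positions 9–11 → average rank 10.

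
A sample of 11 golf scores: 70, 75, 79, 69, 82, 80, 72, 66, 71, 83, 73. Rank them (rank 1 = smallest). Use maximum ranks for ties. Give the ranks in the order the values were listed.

Sorted (ascending): 66, 69, 70, 71, 72, 73, 75, 79, 80, 82, 83
No ties — each value takes its position as its rank.

3, 7, 8, 2, 10, 9, 5, 1, 4, 11, 6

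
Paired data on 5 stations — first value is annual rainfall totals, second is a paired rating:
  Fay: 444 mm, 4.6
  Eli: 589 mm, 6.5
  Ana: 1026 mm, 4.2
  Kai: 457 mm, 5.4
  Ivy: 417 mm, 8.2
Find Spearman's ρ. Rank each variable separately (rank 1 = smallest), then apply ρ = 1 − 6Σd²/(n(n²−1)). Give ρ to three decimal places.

Ranks of variable 1: 2, 4, 5, 3, 1
Ranks of variable 2: 2, 4, 1, 3, 5
d = r₁ − r₂: 0, 0, 4, 0, -4
d²: 0, 0, 16, 0, 16; Σd² = 32
ρ = 1 − 6·32/(5·24) = 1 − 192/120 = -0.600

-0.600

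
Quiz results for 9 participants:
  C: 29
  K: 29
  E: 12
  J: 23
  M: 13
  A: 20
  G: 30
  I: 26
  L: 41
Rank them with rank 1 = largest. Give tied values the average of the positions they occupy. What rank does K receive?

3.5

Sorted (descending): 41, 30, 29, 29, 26, 23, 20, 13, 12
The 2 values of 29 occupy positions 3–4 → average rank (3+4)/2 = 3.5.
K has value 29 → rank 3.5.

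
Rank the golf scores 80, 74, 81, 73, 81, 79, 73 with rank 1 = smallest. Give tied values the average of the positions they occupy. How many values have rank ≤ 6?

5

Sorted (ascending): 73, 73, 74, 79, 80, 81, 81
The 2 values of 73 occupy positions 1–2 → average rank (1+2)/2 = 1.5.
The 2 values of 81 occupy positions 6–7 → average rank (6+7)/2 = 6.5.
Ranks ≤ 6: {1.5, 1.5, 3, 4, 5} → 5 values.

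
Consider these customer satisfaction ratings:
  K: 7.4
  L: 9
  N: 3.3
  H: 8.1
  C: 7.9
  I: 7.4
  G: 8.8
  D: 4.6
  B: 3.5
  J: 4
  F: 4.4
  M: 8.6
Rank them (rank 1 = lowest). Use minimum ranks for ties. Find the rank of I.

6

Sorted (ascending): 3.3, 3.5, 4, 4.4, 4.6, 7.4, 7.4, 7.9, 8.1, 8.6, 8.8, 9
The 2 values of 7.4 occupy positions 6–7 → each gets rank 6.
I has value 7.4 → rank 6.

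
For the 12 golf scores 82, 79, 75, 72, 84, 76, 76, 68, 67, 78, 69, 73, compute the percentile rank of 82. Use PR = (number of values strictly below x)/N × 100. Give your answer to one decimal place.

N = 12.
Strictly below 82: 10. Equal to 82: 1.
PR = 10/12 × 100 = 83.3

83.3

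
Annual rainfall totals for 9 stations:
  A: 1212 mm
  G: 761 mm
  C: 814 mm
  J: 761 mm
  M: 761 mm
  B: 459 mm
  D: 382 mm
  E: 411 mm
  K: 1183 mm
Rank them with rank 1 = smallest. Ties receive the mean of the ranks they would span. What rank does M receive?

5

Sorted (ascending): 382, 411, 459, 761, 761, 761, 814, 1183, 1212
The 3 values of 761 occupy positions 4–6 → average rank 5.
M has value 761 mm → rank 5.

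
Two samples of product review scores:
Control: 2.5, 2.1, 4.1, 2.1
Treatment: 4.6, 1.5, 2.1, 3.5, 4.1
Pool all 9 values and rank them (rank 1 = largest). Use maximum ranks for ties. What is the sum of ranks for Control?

24

Sorted (descending): 4.6, 4.1, 4.1, 3.5, 2.5, 2.1, 2.1, 2.1, 1.5
The 2 values of 4.1 occupy positions 2–3 → each gets rank 3.
The 3 values of 2.1 occupy positions 6–8 → each gets rank 8.
Control values → pooled ranks: 2.5→5, 2.1→8, 4.1→3, 2.1→8
Rank sum = 5 + 8 + 3 + 8 = 24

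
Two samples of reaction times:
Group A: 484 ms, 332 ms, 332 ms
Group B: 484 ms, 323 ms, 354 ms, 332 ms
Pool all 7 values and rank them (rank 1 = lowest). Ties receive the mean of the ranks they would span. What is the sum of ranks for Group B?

Sorted (ascending): 323, 332, 332, 332, 354, 484, 484
The 3 values of 332 occupy positions 2–4 → average rank 3.
The 2 values of 484 occupy positions 6–7 → average rank (6+7)/2 = 6.5.
Group B values → pooled ranks: 484→6.5, 323→1, 354→5, 332→3
Rank sum = 6.5 + 1 + 5 + 3 = 15.5

15.5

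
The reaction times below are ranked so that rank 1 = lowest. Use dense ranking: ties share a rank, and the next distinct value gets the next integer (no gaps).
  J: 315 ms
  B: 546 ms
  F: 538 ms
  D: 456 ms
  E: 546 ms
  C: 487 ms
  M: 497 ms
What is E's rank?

Sorted (ascending): 315, 456, 487, 497, 538, 546, 546
The 2 values of 546 share dense rank 6.
Remaining distinct values take the next consecutive integers.
E has value 546 ms → rank 6.

6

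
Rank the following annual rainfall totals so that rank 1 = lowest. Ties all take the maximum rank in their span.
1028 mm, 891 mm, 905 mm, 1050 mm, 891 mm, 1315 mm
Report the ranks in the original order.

Sorted (ascending): 891, 891, 905, 1028, 1050, 1315
The 2 values of 891 occupy positions 1–2 → each gets rank 2.

4, 2, 3, 5, 2, 6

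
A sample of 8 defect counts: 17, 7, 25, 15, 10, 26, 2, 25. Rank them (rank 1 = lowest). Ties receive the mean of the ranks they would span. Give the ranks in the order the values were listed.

5, 2, 6.5, 4, 3, 8, 1, 6.5

Sorted (ascending): 2, 7, 10, 15, 17, 25, 25, 26
The 2 values of 25 occupy positions 6–7 → average rank (6+7)/2 = 6.5.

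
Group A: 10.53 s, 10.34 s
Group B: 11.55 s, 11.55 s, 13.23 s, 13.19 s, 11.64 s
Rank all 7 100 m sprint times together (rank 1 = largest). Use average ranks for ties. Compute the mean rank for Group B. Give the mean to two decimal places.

3.00

Sorted (descending): 13.23, 13.19, 11.64, 11.55, 11.55, 10.53, 10.34
The 2 values of 11.55 occupy positions 4–5 → average rank (4+5)/2 = 4.5.
Group B values → pooled ranks: 11.55→4.5, 11.55→4.5, 13.23→1, 13.19→2, 11.64→3
Mean rank = (4.5 + 4.5 + 1 + 2 + 3) / 5 = 3.00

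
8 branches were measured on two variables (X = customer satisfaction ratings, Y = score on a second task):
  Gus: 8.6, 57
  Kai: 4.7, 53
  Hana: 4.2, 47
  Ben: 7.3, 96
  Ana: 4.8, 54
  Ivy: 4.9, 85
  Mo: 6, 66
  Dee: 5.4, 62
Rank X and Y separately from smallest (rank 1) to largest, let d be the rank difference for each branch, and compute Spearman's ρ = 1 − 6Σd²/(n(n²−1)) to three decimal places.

0.690

Ranks of variable 1: 8, 2, 1, 7, 3, 4, 6, 5
Ranks of variable 2: 4, 2, 1, 8, 3, 7, 6, 5
d = r₁ − r₂: 4, 0, 0, -1, 0, -3, 0, 0
d²: 16, 0, 0, 1, 0, 9, 0, 0; Σd² = 26
ρ = 1 − 6·26/(8·63) = 1 − 156/504 = 0.690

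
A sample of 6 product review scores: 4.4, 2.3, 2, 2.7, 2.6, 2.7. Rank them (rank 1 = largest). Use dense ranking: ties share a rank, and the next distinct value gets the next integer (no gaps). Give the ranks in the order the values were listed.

1, 4, 5, 2, 3, 2

Sorted (descending): 4.4, 2.7, 2.7, 2.6, 2.3, 2
The 2 values of 2.7 share dense rank 2.
Remaining distinct values take the next consecutive integers.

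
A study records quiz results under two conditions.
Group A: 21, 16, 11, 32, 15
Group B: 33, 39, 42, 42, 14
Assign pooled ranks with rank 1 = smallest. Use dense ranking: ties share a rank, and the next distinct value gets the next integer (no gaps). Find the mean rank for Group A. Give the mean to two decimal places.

Sorted (ascending): 11, 14, 15, 16, 21, 32, 33, 39, 42, 42
The 2 values of 42 share dense rank 9.
Remaining distinct values take the next consecutive integers.
Group A values → pooled ranks: 21→5, 16→4, 11→1, 32→6, 15→3
Mean rank = (5 + 4 + 1 + 6 + 3) / 5 = 3.80

3.80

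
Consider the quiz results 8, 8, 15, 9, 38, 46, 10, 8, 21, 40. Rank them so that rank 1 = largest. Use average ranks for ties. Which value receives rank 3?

Sorted (descending): 46, 40, 38, 21, 15, 10, 9, 8, 8, 8
The 3 values of 8 occupy positions 8–10 → average rank 9.
Rank 3 → value 38.

38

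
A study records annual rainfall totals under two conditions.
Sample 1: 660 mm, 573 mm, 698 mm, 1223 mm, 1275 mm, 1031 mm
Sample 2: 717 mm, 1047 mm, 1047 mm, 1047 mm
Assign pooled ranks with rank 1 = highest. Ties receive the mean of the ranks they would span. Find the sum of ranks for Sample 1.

36

Sorted (descending): 1275, 1223, 1047, 1047, 1047, 1031, 717, 698, 660, 573
The 3 values of 1047 occupy positions 3–5 → average rank 4.
Sample 1 values → pooled ranks: 660→9, 573→10, 698→8, 1223→2, 1275→1, 1031→6
Rank sum = 9 + 10 + 8 + 2 + 1 + 6 = 36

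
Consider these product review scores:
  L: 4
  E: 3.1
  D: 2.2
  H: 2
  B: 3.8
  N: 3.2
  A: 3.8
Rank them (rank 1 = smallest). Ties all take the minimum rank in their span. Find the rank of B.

Sorted (ascending): 2, 2.2, 3.1, 3.2, 3.8, 3.8, 4
The 2 values of 3.8 occupy positions 5–6 → each gets rank 5.
B has value 3.8 → rank 5.

5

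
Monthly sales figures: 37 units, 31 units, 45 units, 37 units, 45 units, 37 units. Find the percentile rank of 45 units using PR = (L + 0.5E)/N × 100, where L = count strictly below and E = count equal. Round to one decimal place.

N = 6.
Strictly below 45: 4. Equal to 45: 2.
PR = (4 + 0.5·2)/6 × 100 = 83.3

83.3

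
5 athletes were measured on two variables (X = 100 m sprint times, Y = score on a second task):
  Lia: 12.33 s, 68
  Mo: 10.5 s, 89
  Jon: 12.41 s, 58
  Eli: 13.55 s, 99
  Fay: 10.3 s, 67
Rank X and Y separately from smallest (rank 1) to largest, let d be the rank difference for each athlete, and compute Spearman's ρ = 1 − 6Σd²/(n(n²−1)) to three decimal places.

0.300

Ranks of variable 1: 3, 2, 4, 5, 1
Ranks of variable 2: 3, 4, 1, 5, 2
d = r₁ − r₂: 0, -2, 3, 0, -1
d²: 0, 4, 9, 0, 1; Σd² = 14
ρ = 1 − 6·14/(5·24) = 1 − 84/120 = 0.300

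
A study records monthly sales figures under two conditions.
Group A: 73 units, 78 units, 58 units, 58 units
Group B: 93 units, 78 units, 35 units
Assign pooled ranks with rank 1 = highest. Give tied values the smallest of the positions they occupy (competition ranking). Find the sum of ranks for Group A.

Sorted (descending): 93, 78, 78, 73, 58, 58, 35
The 2 values of 78 occupy positions 2–3 → each gets rank 2.
The 2 values of 58 occupy positions 5–6 → each gets rank 5.
Group A values → pooled ranks: 73→4, 78→2, 58→5, 58→5
Rank sum = 4 + 2 + 5 + 5 = 16

16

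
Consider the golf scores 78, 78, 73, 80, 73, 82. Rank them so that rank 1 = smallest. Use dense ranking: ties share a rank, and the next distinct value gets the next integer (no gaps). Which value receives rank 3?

80

Sorted (ascending): 73, 73, 78, 78, 80, 82
The 2 values of 73 share dense rank 1.
The 2 values of 78 share dense rank 2.
Remaining distinct values take the next consecutive integers.
Rank 3 → value 80.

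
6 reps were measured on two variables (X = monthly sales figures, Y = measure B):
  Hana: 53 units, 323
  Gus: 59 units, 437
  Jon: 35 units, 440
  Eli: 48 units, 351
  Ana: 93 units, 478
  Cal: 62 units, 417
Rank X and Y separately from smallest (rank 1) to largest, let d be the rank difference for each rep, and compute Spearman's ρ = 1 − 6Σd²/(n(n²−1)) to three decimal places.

Ranks of variable 1: 3, 4, 1, 2, 6, 5
Ranks of variable 2: 1, 4, 5, 2, 6, 3
d = r₁ − r₂: 2, 0, -4, 0, 0, 2
d²: 4, 0, 16, 0, 0, 4; Σd² = 24
ρ = 1 − 6·24/(6·35) = 1 − 144/210 = 0.314

0.314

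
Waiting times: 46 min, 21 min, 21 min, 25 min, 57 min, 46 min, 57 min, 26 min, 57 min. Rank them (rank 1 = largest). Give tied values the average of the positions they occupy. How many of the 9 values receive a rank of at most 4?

Sorted (descending): 57, 57, 57, 46, 46, 26, 25, 21, 21
The 3 values of 57 occupy positions 1–3 → average rank 2.
The 2 values of 46 occupy positions 4–5 → average rank (4+5)/2 = 4.5.
The 2 values of 21 occupy positions 8–9 → average rank (8+9)/2 = 8.5.
Ranks ≤ 4: {2, 2, 2} → 3 values.

3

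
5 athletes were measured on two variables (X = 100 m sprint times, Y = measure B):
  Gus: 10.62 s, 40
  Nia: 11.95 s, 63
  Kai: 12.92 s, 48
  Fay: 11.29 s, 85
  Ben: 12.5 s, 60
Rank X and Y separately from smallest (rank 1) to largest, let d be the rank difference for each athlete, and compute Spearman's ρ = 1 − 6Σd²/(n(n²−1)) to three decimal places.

Ranks of variable 1: 1, 3, 5, 2, 4
Ranks of variable 2: 1, 4, 2, 5, 3
d = r₁ − r₂: 0, -1, 3, -3, 1
d²: 0, 1, 9, 9, 1; Σd² = 20
ρ = 1 − 6·20/(5·24) = 1 − 120/120 = 0.000

0.000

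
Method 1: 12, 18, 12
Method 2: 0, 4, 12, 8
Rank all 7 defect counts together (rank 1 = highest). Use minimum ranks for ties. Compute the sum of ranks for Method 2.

20

Sorted (descending): 18, 12, 12, 12, 8, 4, 0
The 3 values of 12 occupy positions 2–4 → each gets rank 2.
Method 2 values → pooled ranks: 0→7, 4→6, 12→2, 8→5
Rank sum = 7 + 6 + 2 + 5 = 20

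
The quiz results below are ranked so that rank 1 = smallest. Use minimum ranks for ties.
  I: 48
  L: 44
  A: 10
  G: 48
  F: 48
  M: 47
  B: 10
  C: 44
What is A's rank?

1

Sorted (ascending): 10, 10, 44, 44, 47, 48, 48, 48
The 2 values of 10 occupy positions 1–2 → each gets rank 1.
The 2 values of 44 occupy positions 3–4 → each gets rank 3.
The 3 values of 48 occupy positions 6–8 → each gets rank 6.
A has value 10 → rank 1.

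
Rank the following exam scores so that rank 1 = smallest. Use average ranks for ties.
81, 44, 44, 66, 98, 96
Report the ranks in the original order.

Sorted (ascending): 44, 44, 66, 81, 96, 98
The 2 values of 44 occupy positions 1–2 → average rank (1+2)/2 = 1.5.

4, 1.5, 1.5, 3, 6, 5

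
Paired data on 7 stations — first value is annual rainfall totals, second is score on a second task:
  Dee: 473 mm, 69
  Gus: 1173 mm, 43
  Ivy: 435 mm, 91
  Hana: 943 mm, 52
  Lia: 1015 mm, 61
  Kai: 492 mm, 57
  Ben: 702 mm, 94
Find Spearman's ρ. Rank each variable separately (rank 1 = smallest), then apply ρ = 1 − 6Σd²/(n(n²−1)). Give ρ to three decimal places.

-0.643

Ranks of variable 1: 2, 7, 1, 5, 6, 3, 4
Ranks of variable 2: 5, 1, 6, 2, 4, 3, 7
d = r₁ − r₂: -3, 6, -5, 3, 2, 0, -3
d²: 9, 36, 25, 9, 4, 0, 9; Σd² = 92
ρ = 1 − 6·92/(7·48) = 1 − 552/336 = -0.643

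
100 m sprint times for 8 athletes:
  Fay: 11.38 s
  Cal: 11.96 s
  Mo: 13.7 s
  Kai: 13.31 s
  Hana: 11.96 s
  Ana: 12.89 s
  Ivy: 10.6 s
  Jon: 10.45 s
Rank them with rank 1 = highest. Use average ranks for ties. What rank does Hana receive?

Sorted (descending): 13.7, 13.31, 12.89, 11.96, 11.96, 11.38, 10.6, 10.45
The 2 values of 11.96 occupy positions 4–5 → average rank (4+5)/2 = 4.5.
Hana has value 11.96 s → rank 4.5.

4.5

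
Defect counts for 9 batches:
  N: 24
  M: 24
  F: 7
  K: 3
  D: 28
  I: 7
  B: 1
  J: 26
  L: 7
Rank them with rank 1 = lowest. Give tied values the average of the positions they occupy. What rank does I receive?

Sorted (ascending): 1, 3, 7, 7, 7, 24, 24, 26, 28
The 3 values of 7 occupy positions 3–5 → average rank 4.
The 2 values of 24 occupy positions 6–7 → average rank (6+7)/2 = 6.5.
I has value 7 → rank 4.

4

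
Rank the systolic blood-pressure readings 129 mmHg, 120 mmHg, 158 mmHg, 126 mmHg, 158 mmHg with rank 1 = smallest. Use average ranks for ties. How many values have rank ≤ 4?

3

Sorted (ascending): 120, 126, 129, 158, 158
The 2 values of 158 occupy positions 4–5 → average rank (4+5)/2 = 4.5.
Ranks ≤ 4: {1, 2, 3} → 3 values.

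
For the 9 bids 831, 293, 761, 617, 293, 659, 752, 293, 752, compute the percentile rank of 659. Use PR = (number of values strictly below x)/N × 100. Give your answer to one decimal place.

44.4

N = 9.
Strictly below 659: 4. Equal to 659: 1.
PR = 4/9 × 100 = 44.4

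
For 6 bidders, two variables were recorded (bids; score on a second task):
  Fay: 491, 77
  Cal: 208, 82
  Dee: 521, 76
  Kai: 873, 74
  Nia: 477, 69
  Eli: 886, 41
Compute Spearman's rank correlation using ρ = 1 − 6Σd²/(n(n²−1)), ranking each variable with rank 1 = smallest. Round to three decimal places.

Ranks of variable 1: 3, 1, 4, 5, 2, 6
Ranks of variable 2: 5, 6, 4, 3, 2, 1
d = r₁ − r₂: -2, -5, 0, 2, 0, 5
d²: 4, 25, 0, 4, 0, 25; Σd² = 58
ρ = 1 − 6·58/(6·35) = 1 − 348/210 = -0.657

-0.657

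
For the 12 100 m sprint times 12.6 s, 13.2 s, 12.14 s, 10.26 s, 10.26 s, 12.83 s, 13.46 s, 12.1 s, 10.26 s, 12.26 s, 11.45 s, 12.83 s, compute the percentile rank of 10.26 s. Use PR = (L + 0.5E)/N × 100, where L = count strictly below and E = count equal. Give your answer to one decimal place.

12.5

N = 12.
Strictly below 10.26: 0. Equal to 10.26: 3.
PR = (0 + 0.5·3)/12 × 100 = 12.5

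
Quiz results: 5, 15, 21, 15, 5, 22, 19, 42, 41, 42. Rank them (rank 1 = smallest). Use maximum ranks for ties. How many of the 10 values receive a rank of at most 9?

Sorted (ascending): 5, 5, 15, 15, 19, 21, 22, 41, 42, 42
The 2 values of 5 occupy positions 1–2 → each gets rank 2.
The 2 values of 15 occupy positions 3–4 → each gets rank 4.
The 2 values of 42 occupy positions 9–10 → each gets rank 10.
Ranks ≤ 9: {2, 2, 4, 4, 5, 6, 7, 8} → 8 values.

8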